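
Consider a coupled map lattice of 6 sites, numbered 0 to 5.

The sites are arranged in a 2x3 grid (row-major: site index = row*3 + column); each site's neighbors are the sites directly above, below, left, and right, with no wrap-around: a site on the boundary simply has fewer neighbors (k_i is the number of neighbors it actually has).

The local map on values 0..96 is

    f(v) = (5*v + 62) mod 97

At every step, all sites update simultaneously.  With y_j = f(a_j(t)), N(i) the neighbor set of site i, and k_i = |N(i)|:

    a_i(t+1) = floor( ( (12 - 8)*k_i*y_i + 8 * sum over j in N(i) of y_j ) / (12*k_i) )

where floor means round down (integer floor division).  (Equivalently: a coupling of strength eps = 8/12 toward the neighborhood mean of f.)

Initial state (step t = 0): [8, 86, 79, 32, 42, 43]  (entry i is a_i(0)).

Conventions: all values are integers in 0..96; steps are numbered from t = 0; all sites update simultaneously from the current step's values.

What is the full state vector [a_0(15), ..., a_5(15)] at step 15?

Answer: [32, 38, 57, 21, 36, 45]

Derivation:
t=0: [8, 86, 79, 32, 42, 43]
t=1: [13, 36, 53, 37, 52, 76]
t=2: [43, 37, 46, 38, 44, 40]
t=3: [64, 55, 40, 76, 69, 52]
t=4: [63, 54, 48, 54, 35, 39]
t=5: [56, 44, 38, 56, 46, 39]
t=6: [63, 53, 69, 34, 45, 40]
t=7: [53, 56, 41, 72, 62, 60]
t=8: [40, 59, 65, 50, 61, 75]
t=9: [51, 75, 70, 55, 55, 73]
t=10: [40, 37, 37, 39, 45, 36]
t=11: [61, 65, 51, 74, 67, 64]
t=12: [72, 56, 71, 43, 54, 42]
t=13: [56, 40, 52, 52, 60, 49]
t=14: [50, 56, 38, 51, 49, 39]
t=15: [32, 38, 57, 21, 36, 45]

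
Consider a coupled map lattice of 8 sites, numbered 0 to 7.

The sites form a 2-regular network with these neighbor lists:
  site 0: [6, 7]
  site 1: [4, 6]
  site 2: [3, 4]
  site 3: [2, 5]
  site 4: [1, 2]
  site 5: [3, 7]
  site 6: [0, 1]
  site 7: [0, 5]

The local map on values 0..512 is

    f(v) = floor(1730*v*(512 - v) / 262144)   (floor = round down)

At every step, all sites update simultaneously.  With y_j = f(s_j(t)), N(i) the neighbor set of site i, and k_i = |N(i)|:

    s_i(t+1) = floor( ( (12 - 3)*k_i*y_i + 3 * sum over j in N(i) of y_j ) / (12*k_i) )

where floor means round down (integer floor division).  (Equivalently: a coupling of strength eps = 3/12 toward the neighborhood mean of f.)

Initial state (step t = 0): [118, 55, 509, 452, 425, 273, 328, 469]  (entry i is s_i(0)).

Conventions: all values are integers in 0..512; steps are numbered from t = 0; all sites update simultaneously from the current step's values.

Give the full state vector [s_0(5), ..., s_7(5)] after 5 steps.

Simulating step by step:
t=0: [118, 55, 509, 452, 425, 273, 328, 469]
t=1: [295, 204, 60, 188, 204, 361, 357, 191]
t=2: [412, 407, 235, 367, 384, 369, 378, 400]
t=3: [281, 293, 406, 360, 331, 341, 319, 298]
t=4: [424, 417, 307, 354, 384, 385, 410, 416]
t=5: [251, 270, 397, 368, 327, 320, 269, 268]

Answer: [251, 270, 397, 368, 327, 320, 269, 268]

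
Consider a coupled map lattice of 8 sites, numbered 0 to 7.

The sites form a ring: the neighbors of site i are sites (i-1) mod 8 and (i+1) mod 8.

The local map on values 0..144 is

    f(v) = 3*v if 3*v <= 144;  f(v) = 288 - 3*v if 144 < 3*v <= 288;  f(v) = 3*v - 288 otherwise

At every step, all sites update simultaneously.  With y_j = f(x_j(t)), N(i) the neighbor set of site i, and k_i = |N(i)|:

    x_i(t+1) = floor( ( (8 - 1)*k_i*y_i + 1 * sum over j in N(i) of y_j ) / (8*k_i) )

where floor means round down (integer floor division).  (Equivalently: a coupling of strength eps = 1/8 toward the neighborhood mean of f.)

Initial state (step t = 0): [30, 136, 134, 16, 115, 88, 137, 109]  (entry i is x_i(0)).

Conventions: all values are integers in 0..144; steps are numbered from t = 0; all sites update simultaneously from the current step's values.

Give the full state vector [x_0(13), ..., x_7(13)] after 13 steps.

Simulating step by step:
t=0: [30, 136, 134, 16, 115, 88, 137, 109]
t=1: [88, 117, 110, 52, 54, 32, 111, 47]
t=2: [33, 59, 48, 126, 124, 94, 54, 127]
t=3: [99, 112, 138, 93, 79, 18, 116, 95]
t=4: [11, 50, 113, 18, 48, 54, 56, 6]
t=5: [38, 126, 56, 59, 137, 126, 114, 25]
t=6: [110, 93, 117, 112, 120, 89, 57, 76]
t=7: [41, 14, 58, 50, 67, 30, 107, 62]
t=8: [116, 51, 111, 133, 90, 86, 40, 99]
t=9: [61, 124, 54, 101, 24, 34, 107, 19]
t=10: [100, 87, 116, 25, 70, 95, 38, 58]
t=11: [19, 28, 58, 74, 73, 14, 107, 107]
t=12: [57, 84, 109, 69, 67, 43, 33, 34]
t=13: [111, 41, 41, 78, 89, 124, 101, 102]

Answer: [111, 41, 41, 78, 89, 124, 101, 102]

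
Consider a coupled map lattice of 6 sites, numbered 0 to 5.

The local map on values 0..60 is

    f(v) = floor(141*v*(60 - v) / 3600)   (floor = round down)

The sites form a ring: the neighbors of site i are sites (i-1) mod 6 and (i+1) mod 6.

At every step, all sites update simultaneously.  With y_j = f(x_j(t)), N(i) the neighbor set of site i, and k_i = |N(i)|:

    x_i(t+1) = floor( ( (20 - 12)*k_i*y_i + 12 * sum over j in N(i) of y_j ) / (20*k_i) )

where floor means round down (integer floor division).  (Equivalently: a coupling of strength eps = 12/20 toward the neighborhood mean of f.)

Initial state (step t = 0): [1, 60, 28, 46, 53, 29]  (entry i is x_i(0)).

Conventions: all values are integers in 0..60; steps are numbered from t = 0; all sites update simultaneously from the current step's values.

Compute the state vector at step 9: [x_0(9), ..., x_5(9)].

Simulating step by step:
t=0: [1, 60, 28, 46, 53, 29]
t=1: [11, 11, 21, 24, 23, 18]
t=2: [23, 24, 29, 32, 31, 27]
t=3: [33, 33, 34, 35, 34, 34]
t=4: [34, 34, 34, 34, 34, 34]
t=5: [34, 34, 34, 34, 34, 34]
t=6: [34, 34, 34, 34, 34, 34]
t=7: [34, 34, 34, 34, 34, 34]
t=8: [34, 34, 34, 34, 34, 34]
t=9: [34, 34, 34, 34, 34, 34]

Answer: [34, 34, 34, 34, 34, 34]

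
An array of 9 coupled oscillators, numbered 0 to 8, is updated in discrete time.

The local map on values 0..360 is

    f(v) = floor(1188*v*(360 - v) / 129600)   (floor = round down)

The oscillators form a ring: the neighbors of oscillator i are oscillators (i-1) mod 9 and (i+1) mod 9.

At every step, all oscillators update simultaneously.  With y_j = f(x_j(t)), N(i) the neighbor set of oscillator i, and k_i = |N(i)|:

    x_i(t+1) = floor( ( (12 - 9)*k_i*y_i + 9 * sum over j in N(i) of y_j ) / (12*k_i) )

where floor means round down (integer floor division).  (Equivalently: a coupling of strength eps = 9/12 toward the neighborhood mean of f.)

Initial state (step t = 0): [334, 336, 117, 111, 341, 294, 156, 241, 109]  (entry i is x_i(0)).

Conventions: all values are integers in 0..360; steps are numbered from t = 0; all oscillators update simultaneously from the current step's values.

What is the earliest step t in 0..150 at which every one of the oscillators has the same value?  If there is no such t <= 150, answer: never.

Simulating step by step:
t=0: [334, 336, 117, 111, 341, 294, 156, 241, 109]  (not all equal)
t=1: [140, 145, 187, 182, 176, 175, 237, 268, 190]  (not all equal)
t=2: [288, 288, 291, 296, 296, 285, 262, 267, 264]  (not all equal)
t=3: [205, 187, 182, 177, 181, 201, 217, 231, 214]  (not all equal)
t=4: [291, 294, 296, 296, 294, 290, 282, 282, 283]  (not all equal)
t=5: [187, 178, 174, 174, 178, 188, 195, 200, 194]  (not all equal)
t=6: [295, 296, 296, 296, 296, 295, 294, 294, 294]  (not all equal)
t=7: [175, 173, 173, 173, 173, 175, 176, 177, 176]  (not all equal)
t=8: [296, 296, 296, 296, 296, 296, 296, 296, 296]  (all equal)

Answer: 8
Key observation: Synchronization is absorbing here: once all oscillators are equal they stay equal, and step 8 is the first all-equal step.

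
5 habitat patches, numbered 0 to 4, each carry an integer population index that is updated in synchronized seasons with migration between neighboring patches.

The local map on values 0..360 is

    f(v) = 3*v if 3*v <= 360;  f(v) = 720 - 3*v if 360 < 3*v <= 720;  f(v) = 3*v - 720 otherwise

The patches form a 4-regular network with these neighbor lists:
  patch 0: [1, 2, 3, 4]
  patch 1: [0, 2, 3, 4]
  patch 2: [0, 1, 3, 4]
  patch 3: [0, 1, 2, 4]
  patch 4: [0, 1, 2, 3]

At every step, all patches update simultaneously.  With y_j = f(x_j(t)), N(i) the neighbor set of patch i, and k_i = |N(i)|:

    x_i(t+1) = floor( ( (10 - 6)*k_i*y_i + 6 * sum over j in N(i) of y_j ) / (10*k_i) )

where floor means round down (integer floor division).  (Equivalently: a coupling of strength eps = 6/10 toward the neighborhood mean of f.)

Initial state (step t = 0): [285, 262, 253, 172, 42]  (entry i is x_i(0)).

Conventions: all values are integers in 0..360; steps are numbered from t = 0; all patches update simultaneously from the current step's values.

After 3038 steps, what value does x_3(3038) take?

Simulating step by step:
t=0: [285, 262, 253, 172, 42]
t=1: [119, 102, 95, 136, 117]
t=2: [330, 318, 312, 319, 329]
t=3: [251, 242, 237, 242, 250]
t=4: [20, 14, 14, 14, 20]
t=5: [51, 47, 47, 47, 51]
t=6: [147, 144, 144, 144, 147]
t=7: [283, 285, 285, 285, 283]
t=8: [131, 133, 133, 133, 131]
t=9: [324, 322, 322, 322, 324]
t=10: [249, 247, 247, 247, 249]
t=11: [24, 22, 22, 22, 24]
t=12: [69, 67, 67, 67, 69]
t=13: [204, 202, 202, 202, 204]
t=14: [110, 112, 112, 112, 110]
t=15: [332, 334, 334, 334, 332]
t=16: [278, 280, 280, 280, 278]
t=17: [116, 118, 118, 118, 116]
t=18: [350, 352, 352, 352, 350]
t=19: [332, 334, 334, 334, 332]

Answer: x_3(3038) = 352
Key observation: The state at step 15, [332, 334, 334, 334, 332], reappears at step 19: the system is in a cycle of period 4 from step 15 on.  Therefore the state at step 3038 equals the state at step 15 + ((3038 - 15) mod 4) = 18, which is [350, 352, 352, 352, 350].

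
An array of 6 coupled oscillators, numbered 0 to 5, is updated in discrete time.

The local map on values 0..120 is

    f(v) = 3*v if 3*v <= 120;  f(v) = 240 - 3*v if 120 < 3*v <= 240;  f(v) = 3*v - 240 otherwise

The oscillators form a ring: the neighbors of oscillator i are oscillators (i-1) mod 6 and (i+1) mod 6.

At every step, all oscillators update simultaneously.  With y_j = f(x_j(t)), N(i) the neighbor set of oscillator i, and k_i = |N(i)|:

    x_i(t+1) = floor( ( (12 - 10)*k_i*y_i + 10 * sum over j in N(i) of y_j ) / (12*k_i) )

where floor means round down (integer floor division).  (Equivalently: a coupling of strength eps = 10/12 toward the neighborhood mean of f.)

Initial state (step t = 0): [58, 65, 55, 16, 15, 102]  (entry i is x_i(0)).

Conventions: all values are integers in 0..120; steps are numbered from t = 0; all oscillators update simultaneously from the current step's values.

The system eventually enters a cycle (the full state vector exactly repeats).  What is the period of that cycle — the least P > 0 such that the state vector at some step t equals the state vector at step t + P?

Answer: 12
Key observation: The state at step 67, [91, 92, 91, 91, 92, 91], reappears at step 79 — and no state repeats earlier — so the cycle the system enters has period 12.

Derivation:
t=0: [58, 65, 55, 16, 15, 102]
t=1: [57, 66, 51, 58, 55, 57]
t=2: [57, 72, 59, 78, 68, 71]
t=3: [32, 59, 23, 42, 19, 48]
t=4: [82, 79, 85, 71, 97, 79]
t=5: [3, 9, 15, 32, 21, 24]
t=6: [42, 27, 58, 61, 80, 42]
t=7: [100, 88, 68, 37, 71, 66]
t=8: [37, 44, 62, 44, 68, 43]
t=9: [109, 86, 99, 55, 97, 79]
t=10: [23, 63, 48, 57, 41, 58]
t=11: [60, 77, 66, 100, 75, 88]
t=12: [23, 44, 35, 33, 37, 35]
t=13: [100, 90, 103, 106, 103, 92]
t=14: [37, 58, 56, 70, 59, 59]
t=15: [72, 87, 52, 61, 49, 83]
t=16: [16, 48, 46, 83, 43, 50]
t=17: [85, 78, 60, 90, 59, 81]
t=18: [6, 32, 25, 56, 24, 33]
t=19: [84, 54, 82, 73, 83, 54]
t=20: [67, 20, 42, 9, 42, 21]
t=21: [57, 73, 55, 99, 56, 74]
t=22: [27, 63, 45, 70, 43, 61]
t=23: [58, 86, 51, 95, 54, 89]
t=24: [29, 66, 40, 76, 43, 64]
t=25: [52, 93, 42, 98, 43, 90]
t=26: [42, 89, 57, 102, 53, 86]
t=27: [37, 80, 50, 73, 48, 84]
t=28: [23, 83, 23, 81, 29, 88]
t=29: [25, 59, 16, 65, 25, 69]
t=30: [52, 61, 53, 58, 45, 68]
t=31: [52, 78, 64, 88, 60, 84]
t=32: [21, 56, 20, 49, 25, 62]
t=33: [63, 63, 78, 71, 73, 66]
t=34: [47, 32, 33, 15, 32, 37]
t=35: [102, 98, 75, 88, 81, 99]
t=36: [57, 42, 35, 11, 34, 38]
t=37: [106, 91, 78, 91, 78, 90]
t=38: [39, 40, 28, 10, 27, 40]
t=39: [119, 103, 76, 73, 76, 102]
t=40: [75, 65, 39, 13, 38, 64]
t=41: [41, 62, 54, 102, 55, 61]
t=42: [65, 90, 63, 74, 63, 89]
t=43: [31, 45, 28, 45, 27, 44]
t=44: [104, 91, 101, 86, 102, 90]
t=45: [38, 61, 31, 56, 31, 62]
t=46: [65, 95, 69, 89, 68, 95]
t=47: [45, 40, 35, 33, 36, 41]
t=48: [116, 107, 108, 105, 108, 108]
t=49: [86, 93, 79, 82, 80, 94]
t=50: [36, 15, 19, 2, 20, 14]
t=51: [54, 76, 30, 49, 30, 77]
t=52: [21, 72, 58, 90, 57, 71]
t=53: [31, 57, 33, 61, 35, 59]
t=54: [70, 91, 69, 94, 67, 93]
t=55: [35, 31, 36, 37, 40, 35]
t=56: [100, 104, 103, 113, 110, 111]
t=57: [78, 65, 82, 82, 95, 78]
t=58: [22, 12, 22, 22, 12, 22]
t=59: [53, 61, 53, 53, 61, 53]
t=60: [71, 77, 71, 71, 77, 71]
t=61: [19, 24, 19, 19, 24, 19]
t=62: [63, 59, 63, 63, 59, 63]
t=63: [56, 53, 56, 56, 53, 56]
t=64: [75, 73, 75, 75, 73, 75]
t=65: [17, 16, 17, 17, 16, 17]
t=66: [49, 50, 49, 49, 50, 49]
t=67: [91, 92, 91, 91, 92, 91]
t=68: [34, 33, 34, 34, 33, 34]
t=69: [100, 101, 100, 100, 101, 100]
t=70: [61, 60, 61, 61, 60, 61]
t=71: [58, 57, 58, 58, 57, 58]
t=72: [67, 66, 67, 67, 66, 67]
t=73: [40, 39, 40, 40, 39, 40]
t=74: [118, 119, 118, 118, 119, 118]
t=75: [115, 114, 115, 115, 114, 115]
t=76: [103, 104, 103, 103, 104, 103]
t=77: [70, 69, 70, 70, 69, 70]
t=78: [31, 30, 31, 31, 30, 31]
t=79: [91, 92, 91, 91, 92, 91]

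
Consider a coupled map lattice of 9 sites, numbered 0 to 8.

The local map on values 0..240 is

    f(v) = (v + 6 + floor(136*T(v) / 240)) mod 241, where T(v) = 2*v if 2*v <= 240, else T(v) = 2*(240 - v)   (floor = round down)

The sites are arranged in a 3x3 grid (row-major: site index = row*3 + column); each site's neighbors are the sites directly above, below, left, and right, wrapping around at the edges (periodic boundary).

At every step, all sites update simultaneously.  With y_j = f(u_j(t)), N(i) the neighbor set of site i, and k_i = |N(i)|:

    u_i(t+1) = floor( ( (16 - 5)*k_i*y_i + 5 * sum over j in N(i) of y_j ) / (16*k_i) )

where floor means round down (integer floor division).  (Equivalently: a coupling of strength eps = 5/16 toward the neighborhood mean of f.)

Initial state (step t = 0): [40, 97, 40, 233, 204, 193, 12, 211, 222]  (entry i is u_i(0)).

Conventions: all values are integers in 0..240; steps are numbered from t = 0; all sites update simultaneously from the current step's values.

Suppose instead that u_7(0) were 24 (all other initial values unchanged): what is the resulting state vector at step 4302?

Simulating step by step:
t=0: [40, 97, 40, 233, 204, 193, 12, 24, 222]
t=1: [89, 165, 87, 14, 28, 16, 33, 59, 19]
t=2: [158, 55, 154, 53, 61, 53, 84, 105, 65]
t=3: [44, 115, 42, 117, 139, 114, 166, 204, 141]
t=4: [78, 24, 75, 20, 15, 16, 20, 10, 22]
t=5: [143, 70, 139, 56, 39, 51, 56, 33, 57]
t=6: [44, 122, 44, 112, 97, 106, 112, 91, 113]
t=7: [77, 61, 95, 44, 181, 184, 26, 156, 45]
t=8: [156, 125, 175, 87, 28, 41, 72, 35, 93]
t=9: [40, 27, 34, 157, 74, 100, 147, 90, 167]
t=10: [76, 84, 83, 49, 150, 171, 36, 156, 49]
t=11: [159, 157, 163, 97, 37, 42, 87, 41, 98]
t=12: [44, 27, 36, 175, 90, 106, 173, 103, 178]
t=13: [81, 90, 88, 51, 177, 183, 36, 177, 52]
t=14: [168, 167, 172, 100, 35, 42, 89, 40, 103]
t=15: [44, 25, 36, 180, 87, 107, 176, 102, 185]
t=16: [81, 87, 87, 50, 172, 184, 36, 174, 51]
t=17: [167, 162, 169, 99, 35, 41, 88, 40, 101]
t=18: [43, 25, 36, 178, 87, 105, 175, 102, 182]
t=19: [79, 86, 87, 50, 172, 181, 35, 174, 51]
t=20: [164, 160, 169, 98, 35, 41, 87, 39, 101]
t=21: [44, 25, 36, 177, 87, 105, 173, 100, 182]
t=22: [81, 86, 87, 50, 172, 181, 35, 172, 50]
t=23: [167, 160, 169, 99, 35, 41, 87, 40, 100]
t=24: [43, 25, 36, 178, 87, 105, 173, 102, 180]
t=25: [79, 86, 87, 50, 172, 181, 35, 174, 51]

Answer: [43, 25, 36, 178, 87, 105, 173, 102, 180]
Key observation: The state at step 19, [79, 86, 87, 50, 172, 181, 35, 174, 51], reappears at step 25: the system is in a cycle of period 6 from step 19 on.  Therefore the state at step 4302 equals the state at step 19 + ((4302 - 19) mod 6) = 24, which is [43, 25, 36, 178, 87, 105, 173, 102, 180].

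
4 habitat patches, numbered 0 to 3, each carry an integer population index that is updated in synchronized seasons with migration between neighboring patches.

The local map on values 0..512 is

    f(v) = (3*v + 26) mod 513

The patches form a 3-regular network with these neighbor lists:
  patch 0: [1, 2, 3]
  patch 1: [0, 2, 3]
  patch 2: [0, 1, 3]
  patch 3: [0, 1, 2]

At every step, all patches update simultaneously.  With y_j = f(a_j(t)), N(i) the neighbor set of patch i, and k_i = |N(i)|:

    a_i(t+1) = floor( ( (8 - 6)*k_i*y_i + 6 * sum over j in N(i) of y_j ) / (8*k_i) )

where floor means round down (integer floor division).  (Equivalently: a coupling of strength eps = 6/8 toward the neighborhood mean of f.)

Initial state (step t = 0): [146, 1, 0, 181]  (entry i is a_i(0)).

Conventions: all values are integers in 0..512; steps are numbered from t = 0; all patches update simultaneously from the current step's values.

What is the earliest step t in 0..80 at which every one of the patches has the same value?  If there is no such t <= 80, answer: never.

Answer: 1
Key observation: Synchronization is absorbing here: once all patches are equal they stay equal, and step 1 is the first all-equal step.

Derivation:
t=0: [146, 1, 0, 181]  (not all equal)
t=1: [143, 143, 143, 143]  (all equal)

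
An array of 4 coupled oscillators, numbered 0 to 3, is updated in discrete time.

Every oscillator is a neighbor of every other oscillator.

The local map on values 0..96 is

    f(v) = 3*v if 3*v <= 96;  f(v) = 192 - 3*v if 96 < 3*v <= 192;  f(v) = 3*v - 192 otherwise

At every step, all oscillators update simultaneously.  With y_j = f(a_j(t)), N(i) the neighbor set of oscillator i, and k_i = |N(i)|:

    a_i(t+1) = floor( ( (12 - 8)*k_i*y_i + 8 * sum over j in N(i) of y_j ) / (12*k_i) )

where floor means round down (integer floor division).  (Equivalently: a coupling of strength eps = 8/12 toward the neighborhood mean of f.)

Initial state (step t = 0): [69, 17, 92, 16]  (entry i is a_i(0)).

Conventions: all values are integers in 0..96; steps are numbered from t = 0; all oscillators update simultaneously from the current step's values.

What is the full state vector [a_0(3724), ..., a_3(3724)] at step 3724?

Answer: [84, 84, 84, 84]
Key observation: The state at step 5, [60, 60, 60, 60], reappears at step 9: the system is in a cycle of period 4 from step 5 on.  Therefore the state at step 3724 equals the state at step 5 + ((3724 - 5) mod 4) = 8, which is [84, 84, 84, 84].

Derivation:
t=0: [69, 17, 92, 16]
t=1: [45, 49, 53, 49]
t=2: [46, 45, 43, 45]
t=3: [57, 57, 58, 57]
t=4: [20, 20, 20, 20]
t=5: [60, 60, 60, 60]
t=6: [12, 12, 12, 12]
t=7: [36, 36, 36, 36]
t=8: [84, 84, 84, 84]
t=9: [60, 60, 60, 60]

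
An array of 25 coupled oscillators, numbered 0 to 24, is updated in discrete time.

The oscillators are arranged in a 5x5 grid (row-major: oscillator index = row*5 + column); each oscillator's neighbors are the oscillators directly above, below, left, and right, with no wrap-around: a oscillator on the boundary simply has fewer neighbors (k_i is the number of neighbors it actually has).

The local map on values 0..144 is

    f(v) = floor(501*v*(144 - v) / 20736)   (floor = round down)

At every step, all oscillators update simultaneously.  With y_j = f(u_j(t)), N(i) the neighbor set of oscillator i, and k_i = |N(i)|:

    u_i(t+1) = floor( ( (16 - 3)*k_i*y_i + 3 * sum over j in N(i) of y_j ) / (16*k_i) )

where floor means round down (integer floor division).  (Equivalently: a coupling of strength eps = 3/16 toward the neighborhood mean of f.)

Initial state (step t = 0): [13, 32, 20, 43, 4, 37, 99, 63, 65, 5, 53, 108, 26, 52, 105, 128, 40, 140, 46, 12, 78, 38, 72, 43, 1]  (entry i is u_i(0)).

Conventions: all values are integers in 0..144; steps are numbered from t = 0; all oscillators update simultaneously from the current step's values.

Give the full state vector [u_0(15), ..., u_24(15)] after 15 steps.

Answer: [62, 63, 80, 121, 122, 62, 68, 114, 123, 123, 62, 65, 99, 122, 123, 70, 75, 120, 123, 123, 117, 121, 123, 123, 123]

Derivation:
t=0: [13, 32, 20, 43, 4, 37, 99, 63, 65, 5, 53, 108, 26, 52, 105, 128, 40, 140, 46, 12, 78, 38, 72, 43, 1]
t=1: [50, 82, 67, 96, 21, 93, 105, 117, 117, 27, 109, 94, 76, 112, 90, 61, 93, 29, 100, 43, 114, 100, 114, 99, 15]
t=2: [113, 120, 120, 106, 67, 111, 99, 81, 78, 77, 96, 111, 117, 89, 111, 117, 112, 84, 103, 101, 88, 103, 84, 101, 57]
t=3: [82, 72, 74, 98, 121, 90, 104, 117, 122, 121, 105, 89, 82, 114, 93, 81, 88, 116, 103, 103, 113, 103, 118, 105, 116]
t=4: [121, 123, 120, 103, 70, 115, 101, 81, 67, 69, 102, 116, 115, 85, 108, 118, 116, 82, 99, 101, 89, 100, 77, 95, 82]
t=5: [67, 65, 74, 102, 122, 82, 100, 117, 122, 122, 98, 80, 85, 117, 97, 78, 81, 117, 108, 104, 112, 106, 122, 113, 119]
t=6: [123, 122, 120, 99, 67, 120, 106, 81, 66, 66, 110, 121, 114, 79, 104, 120, 119, 80, 91, 98, 90, 95, 68, 82, 74]
t=7: [62, 66, 74, 106, 122, 71, 93, 117, 123, 122, 85, 70, 87, 120, 103, 73, 75, 118, 116, 109, 112, 110, 123, 121, 123]
t=8: [122, 123, 120, 94, 67, 123, 113, 81, 64, 66, 121, 124, 112, 72, 96, 122, 120, 78, 77, 89, 90, 90, 64, 67, 65]
t=9: [63, 63, 74, 111, 122, 63, 82, 116, 122, 123, 66, 62, 90, 122, 113, 67, 73, 119, 123, 118, 112, 114, 122, 123, 123]
t=10: [123, 123, 119, 87, 66, 123, 120, 83, 65, 63, 123, 122, 110, 67, 80, 121, 120, 74, 63, 73, 89, 83, 65, 62, 63]
t=11: [62, 63, 76, 116, 123, 62, 70, 115, 123, 123, 62, 65, 93, 122, 123, 70, 73, 120, 123, 124, 113, 118, 123, 122, 123]
t=12: [122, 123, 118, 78, 63, 122, 122, 84, 63, 62, 122, 123, 108, 66, 61, 122, 119, 73, 62, 59, 86, 77, 63, 63, 61]
t=13: [63, 63, 79, 120, 123, 64, 66, 114, 122, 122, 63, 64, 95, 122, 122, 67, 75, 120, 122, 121, 115, 120, 123, 122, 122]
t=14: [123, 123, 117, 71, 62, 123, 121, 86, 65, 63, 123, 122, 106, 66, 64, 121, 119, 73, 64, 66, 83, 72, 63, 63, 64]
t=15: [62, 63, 80, 121, 122, 62, 68, 114, 123, 123, 62, 65, 99, 122, 123, 70, 75, 120, 123, 123, 117, 121, 123, 123, 123]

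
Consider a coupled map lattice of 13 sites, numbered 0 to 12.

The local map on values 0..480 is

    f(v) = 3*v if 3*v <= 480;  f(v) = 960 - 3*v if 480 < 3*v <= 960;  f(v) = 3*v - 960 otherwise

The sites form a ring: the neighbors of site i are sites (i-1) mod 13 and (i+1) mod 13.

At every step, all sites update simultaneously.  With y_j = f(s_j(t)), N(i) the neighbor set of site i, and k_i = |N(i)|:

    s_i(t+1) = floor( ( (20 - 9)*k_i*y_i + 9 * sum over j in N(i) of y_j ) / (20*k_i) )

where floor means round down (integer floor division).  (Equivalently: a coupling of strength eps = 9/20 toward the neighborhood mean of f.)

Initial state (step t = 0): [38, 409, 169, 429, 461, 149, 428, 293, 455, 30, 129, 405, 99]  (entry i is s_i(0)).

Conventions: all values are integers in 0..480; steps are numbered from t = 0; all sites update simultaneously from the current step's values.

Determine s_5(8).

Answer: s_5(8) = 164

Derivation:
t=0: [38, 409, 169, 429, 461, 149, 428, 293, 455, 30, 129, 405, 99]
t=1: [189, 274, 382, 376, 406, 413, 297, 208, 261, 227, 290, 294, 246]
t=2: [297, 206, 171, 192, 242, 227, 176, 240, 235, 213, 129, 113, 228]
t=3: [177, 304, 409, 364, 277, 303, 354, 286, 266, 321, 361, 335, 243]
t=4: [298, 183, 187, 161, 112, 80, 90, 115, 112, 65, 78, 104, 233]
t=5: [187, 330, 419, 427, 346, 268, 280, 326, 306, 235, 242, 282, 228]
t=6: [288, 173, 242, 260, 150, 130, 105, 46, 84, 202, 211, 177, 267]
t=7: [187, 316, 268, 252, 375, 386, 292, 203, 249, 324, 356, 345, 205]
t=8: [299, 131, 134, 184, 181, 164, 169, 259, 198, 78, 78, 143, 296]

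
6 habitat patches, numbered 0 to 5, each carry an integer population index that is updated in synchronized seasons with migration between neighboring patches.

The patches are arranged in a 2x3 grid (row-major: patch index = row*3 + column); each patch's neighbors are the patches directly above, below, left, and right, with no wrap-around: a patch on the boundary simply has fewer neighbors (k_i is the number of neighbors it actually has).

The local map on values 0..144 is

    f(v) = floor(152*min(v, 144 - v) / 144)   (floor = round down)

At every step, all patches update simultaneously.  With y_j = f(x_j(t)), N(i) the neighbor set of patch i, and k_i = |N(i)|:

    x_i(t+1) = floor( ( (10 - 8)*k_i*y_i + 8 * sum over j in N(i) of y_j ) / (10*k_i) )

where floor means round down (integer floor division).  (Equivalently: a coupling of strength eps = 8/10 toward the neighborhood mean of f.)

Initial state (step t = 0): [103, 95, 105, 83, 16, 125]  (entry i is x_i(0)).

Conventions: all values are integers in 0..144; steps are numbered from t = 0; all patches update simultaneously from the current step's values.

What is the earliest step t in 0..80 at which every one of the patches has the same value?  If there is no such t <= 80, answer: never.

Answer: 8
Key observation: Synchronization is absorbing here: once all patches are equal they stay equal, and step 8 is the first all-equal step.

Derivation:
t=0: [103, 95, 105, 83, 16, 125]  (not all equal)
t=1: [54, 36, 36, 36, 39, 26]  (not all equal)
t=2: [41, 43, 33, 46, 35, 37]  (not all equal)
t=3: [45, 39, 40, 41, 42, 35]  (not all equal)
t=4: [43, 43, 39, 45, 40, 41]  (not all equal)
t=5: [45, 43, 43, 44, 44, 41]  (not all equal)
t=6: [45, 45, 44, 46, 44, 45]  (not all equal)
t=7: [47, 46, 46, 46, 47, 46]  (not all equal)
t=8: [48, 48, 48, 48, 48, 48]  (all equal)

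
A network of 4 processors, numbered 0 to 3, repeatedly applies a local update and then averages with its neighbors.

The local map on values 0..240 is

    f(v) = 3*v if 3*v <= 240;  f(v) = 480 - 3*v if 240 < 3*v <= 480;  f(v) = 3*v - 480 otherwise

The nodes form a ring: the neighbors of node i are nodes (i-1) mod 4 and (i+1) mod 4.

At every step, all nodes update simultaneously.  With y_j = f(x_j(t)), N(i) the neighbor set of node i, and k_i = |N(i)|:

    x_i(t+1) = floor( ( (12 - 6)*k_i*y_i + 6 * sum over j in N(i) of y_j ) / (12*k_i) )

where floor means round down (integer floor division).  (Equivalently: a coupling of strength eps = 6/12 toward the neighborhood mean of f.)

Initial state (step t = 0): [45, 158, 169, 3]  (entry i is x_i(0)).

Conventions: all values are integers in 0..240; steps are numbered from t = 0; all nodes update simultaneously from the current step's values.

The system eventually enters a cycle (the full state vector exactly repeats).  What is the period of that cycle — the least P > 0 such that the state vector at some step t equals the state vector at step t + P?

Answer: 2
Key observation: The state at step 48, [120, 72, 120, 168], reappears at step 50 — and no state repeats earlier — so the cycle the system enters has period 2.

Derivation:
t=0: [45, 158, 169, 3]
t=1: [71, 43, 17, 45]
t=2: [172, 130, 91, 133]
t=3: [60, 105, 146, 101]
t=4: [175, 138, 106, 144]
t=5: [51, 84, 109, 75]
t=6: [189, 190, 189, 189]
t=7: [87, 88, 87, 87]
t=8: [218, 217, 218, 219]
t=9: [174, 172, 174, 175]
t=10: [41, 39, 41, 43]
t=11: [123, 120, 123, 126]
t=12: [111, 115, 111, 106]
t=13: [147, 141, 147, 154]
t=14: [38, 48, 38, 28]
t=15: [114, 129, 114, 99]
t=16: [138, 115, 138, 160]
t=17: [66, 100, 66, 33]
t=18: [168, 189, 168, 148]
t=19: [42, 55, 42, 30]
t=20: [126, 145, 126, 108]
t=21: [101, 73, 101, 129]
t=22: [166, 198, 166, 135]
t=23: [56, 66, 56, 46]
t=24: [168, 183, 168, 153]
t=25: [34, 46, 34, 22]
t=26: [102, 120, 102, 84]
t=27: [174, 147, 174, 201]
t=28: [61, 40, 61, 82]
t=29: [180, 151, 180, 208]
t=30: [72, 43, 72, 102]
t=31: [183, 172, 183, 195]
t=32: [69, 52, 69, 87]
t=33: [197, 181, 197, 213]
t=34: [111, 87, 111, 135]
t=35: [147, 183, 147, 111]
t=36: [73, 54, 73, 93]
t=37: [200, 190, 200, 210]
t=38: [120, 105, 120, 135]
t=39: [120, 142, 120, 97]
t=40: [120, 87, 120, 154]
t=41: [119, 169, 119, 69]
t=42: [120, 75, 120, 165]
t=43: [120, 172, 120, 67]
t=44: [119, 78, 119, 160]
t=45: [120, 178, 120, 61]
t=46: [119, 87, 119, 151]
t=47: [123, 171, 123, 75]
t=48: [120, 72, 120, 168]
t=49: [120, 168, 120, 72]
t=50: [120, 72, 120, 168]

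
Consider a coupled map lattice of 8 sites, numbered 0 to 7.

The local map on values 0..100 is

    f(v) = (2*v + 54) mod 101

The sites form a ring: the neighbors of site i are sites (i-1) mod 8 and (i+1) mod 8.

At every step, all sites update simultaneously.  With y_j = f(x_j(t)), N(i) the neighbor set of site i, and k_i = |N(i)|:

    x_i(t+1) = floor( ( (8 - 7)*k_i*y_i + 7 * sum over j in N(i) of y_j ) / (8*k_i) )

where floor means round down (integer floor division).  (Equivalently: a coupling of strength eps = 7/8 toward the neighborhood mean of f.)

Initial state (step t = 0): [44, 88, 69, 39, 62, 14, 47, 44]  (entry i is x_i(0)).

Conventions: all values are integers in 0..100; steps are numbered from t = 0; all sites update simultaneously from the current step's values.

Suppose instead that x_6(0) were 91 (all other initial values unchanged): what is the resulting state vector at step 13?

Simulating step by step:
t=0: [44, 88, 69, 39, 62, 14, 91, 44]
t=1: [35, 61, 37, 77, 59, 58, 58, 37]
t=2: [47, 31, 38, 43, 41, 69, 50, 43]
t=3: [29, 35, 27, 32, 61, 49, 63, 48]
t=4: [32, 10, 18, 38, 39, 73, 53, 45]
t=5: [53, 56, 56, 56, 59, 51, 69, 38]
t=6: [48, 62, 65, 67, 61, 77, 48, 69]
t=7: [79, 67, 82, 80, 50, 55, 48, 54]
t=8: [66, 22, 45, 31, 39, 52, 60, 33]
t=9: [61, 68, 54, 34, 35, 52, 42, 71]
t=10: [89, 70, 55, 39, 37, 33, 71, 60]
t=11: [76, 52, 62, 43, 25, 55, 52, 63]
t=12: [60, 42, 51, 39, 45, 34, 69, 36]
t=13: [36, 60, 36, 46, 28, 61, 31, 74]

Answer: [36, 60, 36, 46, 28, 61, 31, 74]
Key observation: This trace re-runs the system from the modified initial state.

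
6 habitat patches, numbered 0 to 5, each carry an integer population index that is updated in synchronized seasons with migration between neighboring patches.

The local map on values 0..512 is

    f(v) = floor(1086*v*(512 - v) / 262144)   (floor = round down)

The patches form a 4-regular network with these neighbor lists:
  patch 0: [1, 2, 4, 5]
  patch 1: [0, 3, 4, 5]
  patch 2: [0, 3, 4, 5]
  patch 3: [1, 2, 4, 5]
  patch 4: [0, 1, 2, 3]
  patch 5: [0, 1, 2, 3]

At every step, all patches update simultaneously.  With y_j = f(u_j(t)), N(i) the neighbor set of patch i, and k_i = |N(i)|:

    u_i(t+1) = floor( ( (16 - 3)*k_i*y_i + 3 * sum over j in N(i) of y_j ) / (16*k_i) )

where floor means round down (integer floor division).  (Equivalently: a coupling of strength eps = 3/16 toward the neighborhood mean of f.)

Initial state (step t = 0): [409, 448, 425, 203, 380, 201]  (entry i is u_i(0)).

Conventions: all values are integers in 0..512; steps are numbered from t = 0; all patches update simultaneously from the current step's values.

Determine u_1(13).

Simulating step by step:
t=0: [409, 448, 425, 203, 380, 201]
t=1: [175, 137, 166, 244, 201, 242]
t=2: [244, 221, 241, 265, 254, 264]
t=3: [269, 266, 270, 270, 270, 270]
t=4: [270, 270, 270, 270, 270, 270]
t=5: [270, 270, 270, 270, 270, 270]
t=6: [270, 270, 270, 270, 270, 270]
t=7: [270, 270, 270, 270, 270, 270]
t=8: [270, 270, 270, 270, 270, 270]
t=9: [270, 270, 270, 270, 270, 270]
t=10: [270, 270, 270, 270, 270, 270]
t=11: [270, 270, 270, 270, 270, 270]
t=12: [270, 270, 270, 270, 270, 270]
t=13: [270, 270, 270, 270, 270, 270]

Answer: u_1(13) = 270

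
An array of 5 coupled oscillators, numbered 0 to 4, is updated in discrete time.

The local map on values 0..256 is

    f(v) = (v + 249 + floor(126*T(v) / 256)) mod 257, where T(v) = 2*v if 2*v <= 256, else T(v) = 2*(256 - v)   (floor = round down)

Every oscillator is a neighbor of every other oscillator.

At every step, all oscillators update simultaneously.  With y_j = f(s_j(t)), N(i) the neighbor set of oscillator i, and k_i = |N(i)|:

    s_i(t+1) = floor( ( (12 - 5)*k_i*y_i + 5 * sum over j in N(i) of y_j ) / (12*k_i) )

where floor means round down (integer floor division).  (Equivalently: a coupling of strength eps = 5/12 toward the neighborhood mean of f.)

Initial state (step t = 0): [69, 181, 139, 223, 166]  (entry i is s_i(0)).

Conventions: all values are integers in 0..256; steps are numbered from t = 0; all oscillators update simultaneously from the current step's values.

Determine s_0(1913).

Answer: s_0(1913) = 247
Key observation: The state at step 3, [247, 247, 247, 247, 247], reappears at step 4: the system is in a cycle of period 1 from step 3 on.  Therefore the state at step 1913 equals the state at step 3 + ((1913 - 3) mod 1) = 3, which is [247, 247, 247, 247, 247].

Derivation:
t=0: [69, 181, 139, 223, 166]
t=1: [177, 233, 233, 234, 233]
t=2: [246, 246, 246, 246, 246]
t=3: [247, 247, 247, 247, 247]
t=4: [247, 247, 247, 247, 247]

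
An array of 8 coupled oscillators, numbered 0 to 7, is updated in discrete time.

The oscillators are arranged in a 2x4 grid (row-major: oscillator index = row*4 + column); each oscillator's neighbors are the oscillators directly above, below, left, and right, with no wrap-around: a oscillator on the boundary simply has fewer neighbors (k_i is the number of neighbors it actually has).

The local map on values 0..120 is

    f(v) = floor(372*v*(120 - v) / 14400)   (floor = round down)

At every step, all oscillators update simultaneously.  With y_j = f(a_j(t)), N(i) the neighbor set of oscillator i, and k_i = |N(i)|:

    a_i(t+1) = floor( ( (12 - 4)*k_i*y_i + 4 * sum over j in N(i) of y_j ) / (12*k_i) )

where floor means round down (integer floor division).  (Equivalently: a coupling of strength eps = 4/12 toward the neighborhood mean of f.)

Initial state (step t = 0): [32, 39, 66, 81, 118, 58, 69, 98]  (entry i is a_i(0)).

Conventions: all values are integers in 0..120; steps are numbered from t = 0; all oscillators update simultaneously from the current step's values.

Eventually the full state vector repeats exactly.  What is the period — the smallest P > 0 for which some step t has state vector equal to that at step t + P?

Answer: 2
Key observation: The state at step 10, [79, 79, 79, 80, 80, 79, 80, 80], reappears at step 12 — and no state repeats earlier — so the cycle the system enters has period 2.

Derivation:
t=0: [32, 39, 66, 81, 118, 58, 69, 98]
t=1: [62, 82, 89, 78, 31, 81, 86, 65]
t=2: [86, 80, 73, 83, 76, 79, 77, 87]
t=3: [78, 82, 86, 79, 83, 83, 83, 76]
t=4: [82, 79, 76, 82, 79, 79, 79, 84]
t=5: [81, 83, 84, 80, 82, 83, 82, 79]
t=6: [80, 79, 78, 81, 80, 79, 80, 82]
t=7: [82, 83, 83, 81, 82, 82, 82, 80]
t=8: [79, 79, 79, 80, 80, 79, 80, 81]
t=9: [82, 83, 82, 82, 82, 82, 82, 81]
t=10: [79, 79, 79, 80, 80, 79, 80, 80]
t=11: [82, 83, 82, 82, 82, 82, 82, 82]
t=12: [79, 79, 79, 80, 80, 79, 80, 80]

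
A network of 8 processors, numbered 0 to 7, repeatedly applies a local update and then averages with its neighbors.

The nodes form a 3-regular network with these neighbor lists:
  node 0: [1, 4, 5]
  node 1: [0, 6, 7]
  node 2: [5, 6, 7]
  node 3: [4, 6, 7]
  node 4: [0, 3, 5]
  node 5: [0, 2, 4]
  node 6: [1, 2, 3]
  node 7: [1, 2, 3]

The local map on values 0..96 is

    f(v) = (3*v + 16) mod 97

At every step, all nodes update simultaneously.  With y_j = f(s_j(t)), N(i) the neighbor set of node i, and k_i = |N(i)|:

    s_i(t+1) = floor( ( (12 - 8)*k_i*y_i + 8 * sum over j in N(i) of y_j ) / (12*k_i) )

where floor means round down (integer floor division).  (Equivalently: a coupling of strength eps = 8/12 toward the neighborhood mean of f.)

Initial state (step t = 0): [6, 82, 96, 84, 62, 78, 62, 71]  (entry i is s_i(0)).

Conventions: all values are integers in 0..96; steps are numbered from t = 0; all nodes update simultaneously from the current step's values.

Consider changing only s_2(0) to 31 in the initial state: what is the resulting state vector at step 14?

Simulating step by step:
t=0: [6, 82, 31, 84, 62, 78, 62, 71]
t=1: [40, 39, 26, 36, 39, 30, 36, 45]
t=2: [31, 38, 51, 35, 28, 40, 43, 52]
t=3: [20, 41, 60, 36, 17, 32, 44, 53]
t=4: [52, 59, 32, 52, 48, 37, 32, 41]
t=5: [67, 61, 24, 51, 61, 44, 46, 55]
t=6: [21, 38, 72, 56, 34, 42, 55, 64]
t=7: [48, 50, 44, 55, 53, 45, 63, 39]
t=8: [65, 47, 39, 55, 70, 60, 49, 57]
t=9: [26, 58, 47, 69, 33, 19, 62, 70]
t=10: [72, 60, 45, 22, 49, 62, 43, 51]
t=11: [29, 35, 46, 68, 50, 37, 46, 54]
t=12: [29, 40, 56, 54, 36, 39, 42, 50]
t=13: [24, 39, 62, 58, 36, 38, 61, 69]
t=14: [50, 39, 17, 44, 56, 38, 32, 40]

Answer: [50, 39, 17, 44, 56, 38, 32, 40]
Key observation: This trace re-runs the system from the modified initial state.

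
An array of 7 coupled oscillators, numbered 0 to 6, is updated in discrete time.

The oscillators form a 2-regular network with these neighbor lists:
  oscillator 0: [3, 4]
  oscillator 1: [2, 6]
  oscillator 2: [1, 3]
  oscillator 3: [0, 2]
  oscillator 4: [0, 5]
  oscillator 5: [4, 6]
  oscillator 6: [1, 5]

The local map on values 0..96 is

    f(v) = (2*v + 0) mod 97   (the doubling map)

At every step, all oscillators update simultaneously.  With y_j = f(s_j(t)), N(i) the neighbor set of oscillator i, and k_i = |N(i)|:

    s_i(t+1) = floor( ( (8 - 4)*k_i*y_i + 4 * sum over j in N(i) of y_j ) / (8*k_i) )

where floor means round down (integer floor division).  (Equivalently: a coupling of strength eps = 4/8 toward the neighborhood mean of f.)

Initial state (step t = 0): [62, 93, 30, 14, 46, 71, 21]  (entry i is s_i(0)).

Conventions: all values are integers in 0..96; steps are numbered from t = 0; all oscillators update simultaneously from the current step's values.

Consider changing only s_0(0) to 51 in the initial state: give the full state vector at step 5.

Answer: [70, 46, 47, 63, 54, 46, 46]
Key observation: This trace re-runs the system from the modified initial state.

Derivation:
t=0: [51, 93, 30, 14, 46, 71, 21]
t=1: [32, 70, 59, 30, 58, 56, 54]
t=2: [51, 29, 36, 51, 29, 15, 20]
t=3: [18, 57, 51, 21, 37, 39, 42]
t=4: [47, 30, 17, 31, 65, 78, 65]
t=5: [70, 46, 47, 63, 54, 46, 46]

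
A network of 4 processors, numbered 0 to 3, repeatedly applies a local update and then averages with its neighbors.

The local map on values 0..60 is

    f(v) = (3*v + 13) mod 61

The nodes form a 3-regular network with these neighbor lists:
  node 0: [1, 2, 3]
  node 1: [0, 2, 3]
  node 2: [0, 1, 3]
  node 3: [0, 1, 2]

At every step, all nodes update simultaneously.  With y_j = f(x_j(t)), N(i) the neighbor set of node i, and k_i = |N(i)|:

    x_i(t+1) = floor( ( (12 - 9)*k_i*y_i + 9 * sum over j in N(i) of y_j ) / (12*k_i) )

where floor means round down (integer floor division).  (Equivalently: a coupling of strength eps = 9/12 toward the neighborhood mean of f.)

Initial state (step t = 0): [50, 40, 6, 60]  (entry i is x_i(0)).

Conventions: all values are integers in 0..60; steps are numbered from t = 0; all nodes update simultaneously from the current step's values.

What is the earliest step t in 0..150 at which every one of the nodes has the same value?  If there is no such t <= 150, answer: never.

Answer: 1
Key observation: Synchronization is absorbing here: once all nodes are equal they stay equal, and step 1 is the first all-equal step.

Derivation:
t=0: [50, 40, 6, 60]  (not all equal)
t=1: [23, 23, 23, 23]  (all equal)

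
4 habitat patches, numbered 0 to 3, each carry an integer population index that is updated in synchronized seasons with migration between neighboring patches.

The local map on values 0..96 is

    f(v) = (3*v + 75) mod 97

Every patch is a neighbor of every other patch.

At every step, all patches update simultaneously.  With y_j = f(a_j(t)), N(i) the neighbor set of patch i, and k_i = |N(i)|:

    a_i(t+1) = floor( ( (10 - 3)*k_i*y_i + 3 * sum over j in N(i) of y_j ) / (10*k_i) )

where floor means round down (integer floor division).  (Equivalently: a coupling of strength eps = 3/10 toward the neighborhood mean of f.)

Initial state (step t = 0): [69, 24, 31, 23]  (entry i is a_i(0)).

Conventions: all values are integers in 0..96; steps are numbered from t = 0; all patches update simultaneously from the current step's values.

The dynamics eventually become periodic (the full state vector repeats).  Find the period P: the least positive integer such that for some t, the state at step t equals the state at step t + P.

Simulating step by step:
t=0: [69, 24, 31, 23]
t=1: [78, 55, 68, 53]
t=2: [29, 46, 69, 42]
t=3: [56, 29, 70, 22]
t=4: [54, 63, 79, 51]
t=5: [42, 58, 29, 37]
t=6: [25, 54, 60, 75]
t=7: [48, 42, 53, 22]
t=8: [26, 15, 35, 38]
t=9: [59, 39, 75, 80]
t=10: [53, 75, 24, 33]
t=11: [41, 23, 47, 63]
t=12: [16, 42, 27, 56]
t=13: [29, 18, 49, 43]
t=14: [52, 32, 30, 19]
t=15: [43, 65, 62, 42]
t=16: [22, 61, 56, 20]
t=17: [45, 57, 48, 42]
t=18: [19, 41, 25, 14]
t=19: [32, 13, 43, 23]
t=20: [59, 25, 20, 43]
t=21: [50, 47, 38, 21]
t=22: [37, 31, 73, 43]
t=23: [70, 59, 19, 23]
t=24: [77, 57, 44, 51]
t=25: [20, 42, 19, 31]
t=26: [37, 19, 36, 57]
t=27: [79, 47, 77, 57]
t=28: [23, 24, 20, 42]
t=29: [42, 44, 37, 18]
t=30: [18, 21, 67, 33]
t=31: [42, 47, 72, 69]
t=32: [15, 24, 11, 64]
t=33: [29, 45, 22, 59]
t=34: [57, 27, 44, 53]
t=35: [47, 51, 24, 40]
t=36: [23, 31, 40, 11]
t=37: [41, 55, 13, 19]
t=38: [12, 37, 20, 31]
t=39: [29, 74, 44, 63]
t=40: [54, 19, 23, 57]
t=41: [43, 38, 45, 48]
t=42: [20, 69, 23, 29]
t=43: [46, 76, 52, 62]
t=44: [24, 20, 35, 53]
t=45: [51, 43, 70, 45]
t=46: [35, 21, 69, 24]
t=47: [76, 50, 79, 56]
t=48: [18, 29, 23, 40]
t=49: [33, 53, 42, 15]
t=50: [60, 38, 18, 28]
t=51: [61, 79, 43, 61]
t=52: [54, 28, 21, 54]
t=53: [44, 56, 43, 44]
t=54: [16, 37, 14, 16]
t=55: [31, 69, 28, 31]
t=56: [71, 82, 66, 71]
t=57: [86, 47, 77, 86]
t=58: [37, 25, 21, 37]
t=59: [80, 59, 51, 80]
t=60: [28, 48, 34, 28]
t=61: [60, 37, 70, 60]
t=62: [66, 83, 84, 66]
t=63: [70, 42, 44, 70]
t=64: [74, 24, 28, 74]
t=65: [16, 42, 49, 16]
t=66: [24, 12, 25, 24]
t=67: [46, 25, 48, 46]
t=68: [23, 43, 26, 23]
t=69: [44, 22, 49, 44]
t=70: [17, 36, 26, 17]
t=71: [37, 71, 53, 37]
t=72: [84, 87, 55, 84]
t=73: [37, 43, 43, 37]
t=74: [73, 25, 25, 73]
t=75: [13, 43, 43, 13]
t=76: [15, 11, 11, 15]
t=77: [20, 13, 13, 20]
t=78: [33, 21, 21, 33]
t=79: [69, 48, 48, 69]
t=80: [75, 37, 37, 75]
t=81: [25, 73, 73, 25]
t=82: [43, 13, 13, 43]
t=83: [11, 15, 15, 11]
t=84: [13, 20, 20, 13]
t=85: [21, 33, 33, 21]
t=86: [48, 69, 69, 48]
t=87: [37, 75, 75, 37]
t=88: [73, 25, 25, 73]

Answer: 14
Key observation: The state at step 74, [73, 25, 25, 73], reappears at step 88 — and no state repeats earlier — so the cycle the system enters has period 14.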